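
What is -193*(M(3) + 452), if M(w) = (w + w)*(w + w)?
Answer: -94184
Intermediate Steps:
M(w) = 4*w**2 (M(w) = (2*w)*(2*w) = 4*w**2)
-193*(M(3) + 452) = -193*(4*3**2 + 452) = -193*(4*9 + 452) = -193*(36 + 452) = -193*488 = -94184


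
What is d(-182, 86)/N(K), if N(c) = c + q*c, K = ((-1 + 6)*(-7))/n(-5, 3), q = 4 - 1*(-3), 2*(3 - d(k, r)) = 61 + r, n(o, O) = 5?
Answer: 141/112 ≈ 1.2589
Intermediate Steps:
d(k, r) = -55/2 - r/2 (d(k, r) = 3 - (61 + r)/2 = 3 + (-61/2 - r/2) = -55/2 - r/2)
q = 7 (q = 4 + 3 = 7)
K = -7 (K = ((-1 + 6)*(-7))/5 = (5*(-7))*(⅕) = -35*⅕ = -7)
N(c) = 8*c (N(c) = c + 7*c = 8*c)
d(-182, 86)/N(K) = (-55/2 - ½*86)/((8*(-7))) = (-55/2 - 43)/(-56) = -141/2*(-1/56) = 141/112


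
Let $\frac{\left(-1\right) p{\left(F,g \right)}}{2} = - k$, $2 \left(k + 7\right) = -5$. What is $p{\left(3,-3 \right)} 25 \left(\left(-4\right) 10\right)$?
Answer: $19000$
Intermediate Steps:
$k = - \frac{19}{2}$ ($k = -7 + \frac{1}{2} \left(-5\right) = -7 - \frac{5}{2} = - \frac{19}{2} \approx -9.5$)
$p{\left(F,g \right)} = -19$ ($p{\left(F,g \right)} = - 2 \left(\left(-1\right) \left(- \frac{19}{2}\right)\right) = \left(-2\right) \frac{19}{2} = -19$)
$p{\left(3,-3 \right)} 25 \left(\left(-4\right) 10\right) = \left(-19\right) 25 \left(\left(-4\right) 10\right) = \left(-475\right) \left(-40\right) = 19000$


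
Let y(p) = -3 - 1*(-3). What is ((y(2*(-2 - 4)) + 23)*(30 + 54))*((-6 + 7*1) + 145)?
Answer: 282072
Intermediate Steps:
y(p) = 0 (y(p) = -3 + 3 = 0)
((y(2*(-2 - 4)) + 23)*(30 + 54))*((-6 + 7*1) + 145) = ((0 + 23)*(30 + 54))*((-6 + 7*1) + 145) = (23*84)*((-6 + 7) + 145) = 1932*(1 + 145) = 1932*146 = 282072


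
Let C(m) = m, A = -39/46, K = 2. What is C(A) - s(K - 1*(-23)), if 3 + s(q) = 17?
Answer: -683/46 ≈ -14.848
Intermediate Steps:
s(q) = 14 (s(q) = -3 + 17 = 14)
A = -39/46 (A = -39*1/46 = -39/46 ≈ -0.84783)
C(A) - s(K - 1*(-23)) = -39/46 - 1*14 = -39/46 - 14 = -683/46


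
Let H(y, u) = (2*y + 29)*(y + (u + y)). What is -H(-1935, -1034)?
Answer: -18836264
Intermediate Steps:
H(y, u) = (29 + 2*y)*(u + 2*y)
-H(-1935, -1034) = -(4*(-1935)² + 29*(-1034) + 58*(-1935) + 2*(-1034)*(-1935)) = -(4*3744225 - 29986 - 112230 + 4001580) = -(14976900 - 29986 - 112230 + 4001580) = -1*18836264 = -18836264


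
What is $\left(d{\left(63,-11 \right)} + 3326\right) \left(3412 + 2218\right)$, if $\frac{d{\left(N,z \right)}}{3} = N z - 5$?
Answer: $6936160$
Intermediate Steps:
$d{\left(N,z \right)} = -15 + 3 N z$ ($d{\left(N,z \right)} = 3 \left(N z - 5\right) = 3 \left(-5 + N z\right) = -15 + 3 N z$)
$\left(d{\left(63,-11 \right)} + 3326\right) \left(3412 + 2218\right) = \left(\left(-15 + 3 \cdot 63 \left(-11\right)\right) + 3326\right) \left(3412 + 2218\right) = \left(\left(-15 - 2079\right) + 3326\right) 5630 = \left(-2094 + 3326\right) 5630 = 1232 \cdot 5630 = 6936160$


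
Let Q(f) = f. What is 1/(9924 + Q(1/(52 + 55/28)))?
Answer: 1511/14995192 ≈ 0.00010077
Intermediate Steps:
1/(9924 + Q(1/(52 + 55/28))) = 1/(9924 + 1/(52 + 55/28)) = 1/(9924 + 1/(1511/28)) = 1/(9924 + 28/1511) = 1/(14995192/1511) = 1511/14995192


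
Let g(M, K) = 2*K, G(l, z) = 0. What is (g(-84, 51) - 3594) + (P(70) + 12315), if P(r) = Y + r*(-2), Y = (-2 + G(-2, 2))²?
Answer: 8687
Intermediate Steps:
Y = 4 (Y = (-2 + 0)² = (-2)² = 4)
P(r) = 4 - 2*r (P(r) = 4 + r*(-2) = 4 - 2*r)
(g(-84, 51) - 3594) + (P(70) + 12315) = (2*51 - 3594) + ((4 - 2*70) + 12315) = (102 - 3594) + ((4 - 140) + 12315) = -3492 + (-136 + 12315) = -3492 + 12179 = 8687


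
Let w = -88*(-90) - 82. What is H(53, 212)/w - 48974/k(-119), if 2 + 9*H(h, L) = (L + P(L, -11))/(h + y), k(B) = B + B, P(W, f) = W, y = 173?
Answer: 97595949568/474289137 ≈ 205.77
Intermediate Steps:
k(B) = 2*B
w = 7838 (w = 7920 - 82 = 7838)
H(h, L) = -2/9 + 2*L/(9*(173 + h)) (H(h, L) = -2/9 + ((L + L)/(h + 173))/9 = -2/9 + ((2*L)/(173 + h))/9 = -2/9 + (2*L/(173 + h))/9 = -2/9 + 2*L/(9*(173 + h)))
H(53, 212)/w - 48974/k(-119) = (2*(-173 + 212 - 1*53)/(9*(173 + 53)))/7838 - 48974/(2*(-119)) = ((2/9)*(-173 + 212 - 53)/226)*(1/7838) - 48974/(-238) = ((2/9)*(1/226)*(-14))*(1/7838) - 48974*(-1/238) = -14/1017*1/7838 + 24487/119 = -7/3985623 + 24487/119 = 97595949568/474289137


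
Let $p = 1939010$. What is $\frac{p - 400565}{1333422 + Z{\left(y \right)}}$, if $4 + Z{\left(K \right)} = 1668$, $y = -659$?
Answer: $\frac{1538445}{1335086} \approx 1.1523$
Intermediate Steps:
$Z{\left(K \right)} = 1664$ ($Z{\left(K \right)} = -4 + 1668 = 1664$)
$\frac{p - 400565}{1333422 + Z{\left(y \right)}} = \frac{1939010 - 400565}{1333422 + 1664} = \frac{1538445}{1335086}$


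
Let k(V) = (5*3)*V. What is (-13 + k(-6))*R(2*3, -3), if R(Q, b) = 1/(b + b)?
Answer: 103/6 ≈ 17.167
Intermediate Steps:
k(V) = 15*V
R(Q, b) = 1/(2*b)
(-13 + k(-6))*R(2*3, -3) = (-13 + 15*(-6))*((1/2)/(-3)) = (-13 - 90)*((1/2)*(-1/3)) = -103*(-1/6) = 103/6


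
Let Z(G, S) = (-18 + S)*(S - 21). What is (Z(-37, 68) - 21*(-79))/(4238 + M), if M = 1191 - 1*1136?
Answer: 4009/4293 ≈ 0.93385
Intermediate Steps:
Z(G, S) = (-21 + S)*(-18 + S) (Z(G, S) = (-18 + S)*(-21 + S) = (-21 + S)*(-18 + S))
M = 55 (M = 1191 - 1136 = 55)
(Z(-37, 68) - 21*(-79))/(4238 + M) = ((378 + 68² - 39*68) - 21*(-79))/(4238 + 55) = ((378 + 4624 - 2652) + 1659)/4293 = (2350 + 1659)*(1/4293) = 4009*(1/4293) = 4009/4293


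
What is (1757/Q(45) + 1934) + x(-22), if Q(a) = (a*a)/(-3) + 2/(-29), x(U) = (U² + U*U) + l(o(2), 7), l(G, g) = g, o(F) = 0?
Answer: 56898540/19577 ≈ 2906.4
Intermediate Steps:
x(U) = 7 + 2*U² (x(U) = (U² + U*U) + 7 = (U² + U²) + 7 = 2*U² + 7 = 7 + 2*U²)
Q(a) = -2/29 - a²/3 (Q(a) = a²*(-⅓) + 2*(-1/29) = -a²/3 - 2/29 = -2/29 - a²/3)
(1757/Q(45) + 1934) + x(-22) = (1757/(-2/29 - ⅓*45²) + 1934) + (7 + 2*(-22)²) = (1757/(-2/29 - ⅓*2025) + 1934) + (7 + 2*484) = (1757/(-2/29 - 675) + 1934) + (7 + 968) = (1757/(-19577/29) + 1934) + 975 = (1757*(-29/19577) + 1934) + 975 = (-50953/19577 + 1934) + 975 = 37810965/19577 + 975 = 56898540/19577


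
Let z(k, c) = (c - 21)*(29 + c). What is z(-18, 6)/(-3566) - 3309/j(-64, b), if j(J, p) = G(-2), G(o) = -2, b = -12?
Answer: 2950236/1783 ≈ 1654.6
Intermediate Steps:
z(k, c) = (-21 + c)*(29 + c)
j(J, p) = -2
z(-18, 6)/(-3566) - 3309/j(-64, b) = (-609 + 6² + 8*6)/(-3566) - 3309/(-2) = (-609 + 36 + 48)*(-1/3566) - 3309*(-½) = -525*(-1/3566) + 3309/2 = 525/3566 + 3309/2 = 2950236/1783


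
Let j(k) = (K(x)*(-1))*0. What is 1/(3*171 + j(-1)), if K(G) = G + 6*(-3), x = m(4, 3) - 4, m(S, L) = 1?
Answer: 1/513 ≈ 0.0019493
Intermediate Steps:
x = -3 (x = 1 - 4 = -3)
K(G) = -18 + G (K(G) = G - 18 = -18 + G)
j(k) = 0 (j(k) = ((-18 - 3)*(-1))*0 = -21*(-1)*0 = 21*0 = 0)
1/(3*171 + j(-1)) = 1/(3*171 + 0) = 1/(513 + 0) = 1/513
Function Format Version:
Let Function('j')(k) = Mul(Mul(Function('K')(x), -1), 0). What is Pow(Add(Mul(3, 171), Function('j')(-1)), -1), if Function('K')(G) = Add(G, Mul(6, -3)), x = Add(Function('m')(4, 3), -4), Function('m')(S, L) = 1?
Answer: Rational(1, 513) ≈ 0.0019493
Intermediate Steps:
x = -3 (x = Add(1, -4) = -3)
Function('K')(G) = Add(-18, G) (Function('K')(G) = Add(G, -18) = Add(-18, G))
Function('j')(k) = 0 (Function('j')(k) = Mul(Mul(Add(-18, -3), -1), 0) = Mul(Mul(-21, -1), 0) = Mul(21, 0) = 0)
Pow(Add(Mul(3, 171), Function('j')(-1)), -1) = Pow(Add(Mul(3, 171), 0), -1) = Pow(Add(513, 0), -1) = Pow(513, -1) = Rational(1, 513)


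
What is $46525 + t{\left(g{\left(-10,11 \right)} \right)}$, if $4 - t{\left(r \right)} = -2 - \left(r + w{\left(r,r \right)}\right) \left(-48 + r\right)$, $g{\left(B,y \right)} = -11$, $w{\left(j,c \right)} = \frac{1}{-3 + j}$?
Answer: $\frac{660579}{14} \approx 47184.0$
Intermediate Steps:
$t{\left(r \right)} = 6 + \left(-48 + r\right) \left(r + \frac{1}{-3 + r}\right)$ ($t{\left(r \right)} = 4 - \left(-2 - \left(r + \frac{1}{-3 + r}\right) \left(-48 + r\right)\right) = 4 - \left(-2 - \left(-48 + r\right) \left(r + \frac{1}{-3 + r}\right)\right) = 4 + \left(2 + \left(-48 + r\right) \left(r + \frac{1}{-3 + r}\right)\right) = 6 + \left(-48 + r\right) \left(r + \frac{1}{-3 + r}\right)$)
$46525 + t{\left(g{\left(-10,11 \right)} \right)} = 46525 + \frac{-66 + \left(-11\right)^{3} - 51 \left(-11\right)^{2} + 151 \left(-11\right)}{-3 - 11} = 46525 + \frac{-66 - 1331 - 6171 - 1661}{-14} = 46525 - \frac{-66 - 1331 - 6171 - 1661}{14} = 46525 - - \frac{9229}{14} = 46525 + \frac{9229}{14} = \frac{660579}{14}$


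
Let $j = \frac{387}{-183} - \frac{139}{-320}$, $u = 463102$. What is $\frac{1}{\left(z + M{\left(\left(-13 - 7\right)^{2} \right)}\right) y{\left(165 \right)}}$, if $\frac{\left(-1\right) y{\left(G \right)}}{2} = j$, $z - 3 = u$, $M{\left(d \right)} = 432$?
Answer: $\frac{9760}{15204477137} \approx 6.4192 \cdot 10^{-7}$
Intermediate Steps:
$z = 463105$ ($z = 3 + 463102 = 463105$)
$j = - \frac{32801}{19520}$ ($j = 387 \left(- \frac{1}{183}\right) - - \frac{139}{320} = - \frac{129}{61} + \frac{139}{320} = - \frac{32801}{19520} \approx -1.6804$)
$y{\left(G \right)} = \frac{32801}{9760}$ ($y{\left(G \right)} = \left(-2\right) \left(- \frac{32801}{19520}\right) = \frac{32801}{9760}$)
$\frac{1}{\left(z + M{\left(\left(-13 - 7\right)^{2} \right)}\right) y{\left(165 \right)}} = \frac{1}{\left(463105 + 432\right) \frac{32801}{9760}} = \frac{1}{463537} \cdot \frac{9760}{32801} = \frac{9760}{15204477137}$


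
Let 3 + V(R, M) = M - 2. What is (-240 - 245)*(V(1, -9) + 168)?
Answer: -74690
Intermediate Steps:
V(R, M) = -5 + M (V(R, M) = -3 + (M - 2) = -3 + (-2 + M) = -5 + M)
(-240 - 245)*(V(1, -9) + 168) = (-240 - 245)*((-5 - 9) + 168) = -485*(-14 + 168) = -485*154 = -74690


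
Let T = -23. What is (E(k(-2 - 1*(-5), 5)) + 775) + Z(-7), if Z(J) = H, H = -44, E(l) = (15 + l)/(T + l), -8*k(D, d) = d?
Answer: 138044/189 ≈ 730.39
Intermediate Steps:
k(D, d) = -d/8
E(l) = (15 + l)/(-23 + l)
Z(J) = -44
(E(k(-2 - 1*(-5), 5)) + 775) + Z(-7) = ((15 - 1/8*5)/(-23 - 1/8*5) + 775) - 44 = ((15 - 5/8)/(-23 - 5/8) + 775) - 44 = ((115/8)/(-189/8) + 775) - 44 = (-8/189*115/8 + 775) - 44 = (-115/189 + 775) - 44 = 146360/189 - 44 = 138044/189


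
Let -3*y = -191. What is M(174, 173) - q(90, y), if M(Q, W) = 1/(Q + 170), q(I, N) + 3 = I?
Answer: -29927/344 ≈ -86.997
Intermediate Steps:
y = 191/3 (y = -1/3*(-191) = 191/3 ≈ 63.667)
q(I, N) = -3 + I
M(Q, W) = 1/(170 + Q)
M(174, 173) - q(90, y) = 1/(170 + 174) - (-3 + 90) = 1/344 - 1*87 = 1/344 - 87 = -29927/344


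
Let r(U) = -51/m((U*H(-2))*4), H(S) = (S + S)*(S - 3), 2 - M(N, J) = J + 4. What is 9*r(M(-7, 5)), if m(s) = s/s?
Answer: -459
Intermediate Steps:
M(N, J) = -2 - J (M(N, J) = 2 - (J + 4) = 2 - (4 + J) = 2 + (-4 - J) = -2 - J)
H(S) = 2*S*(-3 + S) (H(S) = (2*S)*(-3 + S) = 2*S*(-3 + S))
m(s) = 1
r(U) = -51 (r(U) = -51/1 = -51*1 = -51)
9*r(M(-7, 5)) = 9*(-51) = -459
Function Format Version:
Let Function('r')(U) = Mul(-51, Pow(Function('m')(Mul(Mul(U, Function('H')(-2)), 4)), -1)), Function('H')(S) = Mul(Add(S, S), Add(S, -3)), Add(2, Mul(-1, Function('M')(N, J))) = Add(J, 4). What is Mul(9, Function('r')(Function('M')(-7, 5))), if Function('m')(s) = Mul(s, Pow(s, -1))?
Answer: -459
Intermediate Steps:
Function('M')(N, J) = Add(-2, Mul(-1, J)) (Function('M')(N, J) = Add(2, Mul(-1, Add(J, 4))) = Add(2, Mul(-1, Add(4, J))) = Add(2, Add(-4, Mul(-1, J))) = Add(-2, Mul(-1, J)))
Function('H')(S) = Mul(2, S, Add(-3, S)) (Function('H')(S) = Mul(Mul(2, S), Add(-3, S)) = Mul(2, S, Add(-3, S)))
Function('m')(s) = 1
Function('r')(U) = -51 (Function('r')(U) = Mul(-51, Pow(1, -1)) = Mul(-51, 1) = -51)
Mul(9, Function('r')(Function('M')(-7, 5))) = Mul(9, -51) = -459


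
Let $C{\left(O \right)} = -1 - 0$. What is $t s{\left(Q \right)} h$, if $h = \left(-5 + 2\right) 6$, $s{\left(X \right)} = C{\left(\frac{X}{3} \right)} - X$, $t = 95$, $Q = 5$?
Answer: $10260$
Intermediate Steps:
$C{\left(O \right)} = -1$ ($C{\left(O \right)} = -1 + 0 = -1$)
$s{\left(X \right)} = -1 - X$
$h = -18$ ($h = \left(-3\right) 6 = -18$)
$t s{\left(Q \right)} h = 95 \left(-1 - 5\right) \left(-18\right) = 95 \left(\left(-6\right) \left(-18\right)\right) = 95 \cdot 108 = 10260$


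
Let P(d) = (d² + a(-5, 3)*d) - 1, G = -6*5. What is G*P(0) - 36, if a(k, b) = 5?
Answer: -6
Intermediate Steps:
G = -30
P(d) = -1 + d² + 5*d (P(d) = (d² + 5*d) - 1 = -1 + d² + 5*d)
G*P(0) - 36 = -30*(-1 + 0² + 5*0) - 36 = -30*(-1 + 0 + 0) - 36 = -30*(-1) - 36 = 30 - 36 = -6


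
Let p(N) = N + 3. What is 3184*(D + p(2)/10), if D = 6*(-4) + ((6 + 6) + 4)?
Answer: -23880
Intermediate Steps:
p(N) = 3 + N
D = -8 (D = -24 + (12 + 4) = -24 + 16 = -8)
3184*(D + p(2)/10) = 3184*(-8 + (3 + 2)/10) = 3184*(-8 + 5*(1/10)) = 3184*(-8 + 1/2) = 3184*(-15/2) = -23880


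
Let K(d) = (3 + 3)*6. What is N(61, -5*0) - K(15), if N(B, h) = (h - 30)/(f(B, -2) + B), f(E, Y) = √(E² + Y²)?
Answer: 843/2 - 75*√149/2 ≈ -36.246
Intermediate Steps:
N(B, h) = (-30 + h)/(B + √(4 + B²)) (N(B, h) = (h - 30)/(√(B² + (-2)²) + B) = (-30 + h)/(√(B² + 4) + B) = (-30 + h)/(√(4 + B²) + B) = (-30 + h)/(B + √(4 + B²)))
K(d) = 36 (K(d) = 6*6 = 36)
N(61, -5*0) - K(15) = (-30 - 5*0)/(61 + √(4 + 61²)) - 1*36 = (-30 + 0)/(61 + √(4 + 3721)) - 36 = -30/(61 + √3725) - 36 = -30/(61 + 5*√149) - 36 = -36 - 30/(61 + 5*√149)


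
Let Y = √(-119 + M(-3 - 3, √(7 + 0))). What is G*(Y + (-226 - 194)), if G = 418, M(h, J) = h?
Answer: -175560 + 2090*I*√5 ≈ -1.7556e+5 + 4673.4*I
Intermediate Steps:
Y = 5*I*√5 (Y = √(-119 + (-3 - 3)) = √(-119 - 6) = √(-125) = 5*I*√5 ≈ 11.18*I)
G*(Y + (-226 - 194)) = 418*(5*I*√5 + (-226 - 194)) = 418*(5*I*√5 - 420) = 418*(-420 + 5*I*√5) = -175560 + 2090*I*√5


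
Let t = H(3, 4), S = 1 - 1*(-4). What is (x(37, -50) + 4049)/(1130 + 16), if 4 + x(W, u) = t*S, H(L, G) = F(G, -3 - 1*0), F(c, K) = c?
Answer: 1355/382 ≈ 3.5471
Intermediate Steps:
H(L, G) = G
S = 5 (S = 1 + 4 = 5)
t = 4
x(W, u) = 16 (x(W, u) = -4 + 4*5 = -4 + 20 = 16)
(x(37, -50) + 4049)/(1130 + 16) = (16 + 4049)/(1130 + 16) = 4065/1146 = 4065*(1/1146) = 1355/382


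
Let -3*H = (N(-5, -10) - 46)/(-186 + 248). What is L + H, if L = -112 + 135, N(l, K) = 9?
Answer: 4315/186 ≈ 23.199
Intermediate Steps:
H = 37/186 (H = -(9 - 46)/(3*(-186 + 248)) = -(-37)/(3*62) = -1/3*(-37/62) = 37/186 ≈ 0.19892)
L = 23
L + H = 23 + 37/186 = 4315/186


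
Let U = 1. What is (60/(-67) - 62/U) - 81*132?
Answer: -720578/67 ≈ -10755.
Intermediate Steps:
(60/(-67) - 62/U) - 81*132 = (60/(-67) - 62/1) - 81*132 = (60*(-1/67) - 62*1) - 10692 = (-60/67 - 62) - 10692 = -4214/67 - 10692 = -720578/67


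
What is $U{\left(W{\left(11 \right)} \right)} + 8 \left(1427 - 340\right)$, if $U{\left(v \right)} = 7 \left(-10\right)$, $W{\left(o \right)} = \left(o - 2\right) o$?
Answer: $8626$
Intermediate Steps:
$W{\left(o \right)} = o \left(-2 + o\right)$ ($W{\left(o \right)} = \left(-2 + o\right) o = o \left(-2 + o\right)$)
$U{\left(v \right)} = -70$
$U{\left(W{\left(11 \right)} \right)} + 8 \left(1427 - 340\right) = -70 + 8 \left(1427 - 340\right) = -70 + 8 \cdot 1087 = -70 + 8696 = 8626$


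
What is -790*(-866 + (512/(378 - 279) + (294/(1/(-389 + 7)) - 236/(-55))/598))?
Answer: 2229265924/2691 ≈ 8.2842e+5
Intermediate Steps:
-790*(-866 + (512/(378 - 279) + (294/(1/(-389 + 7)) - 236/(-55))/598)) = -790*(-866 + (512/99 + (294/(1/(-382)) - 236*(-1/55))*(1/598))) = -790*(-866 + (512*(1/99) + (294/(-1/382) + 236/55)*(1/598))) = -790*(-866 + (512/99 + (294*(-382) + 236/55)*(1/598))) = -790*(-866 + (512/99 + (-112308 + 236/55)*(1/598))) = -790*(-866 + (512/99 - 6176704/55*1/598)) = -790*(-866 + (512/99 - 3088352/16445)) = -790*(-866 - 2457248/13455) = -790*(-14109278/13455) = 2229265924/2691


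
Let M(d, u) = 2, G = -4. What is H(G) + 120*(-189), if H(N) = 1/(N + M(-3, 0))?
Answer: -45361/2 ≈ -22681.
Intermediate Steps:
H(N) = 1/(2 + N) (H(N) = 1/(N + 2) = 1/(2 + N))
H(G) + 120*(-189) = 1/(2 - 4) + 120*(-189) = 1/(-2) - 22680 = -½ - 22680 = -45361/2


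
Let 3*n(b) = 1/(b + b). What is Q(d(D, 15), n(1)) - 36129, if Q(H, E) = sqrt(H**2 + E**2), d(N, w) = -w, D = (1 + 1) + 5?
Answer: -36129 + sqrt(8101)/6 ≈ -36114.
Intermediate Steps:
n(b) = 1/(6*b) (n(b) = 1/(3*(b + b)) = 1/(3*((2*b))) = (1/(2*b))/3 = 1/(6*b))
D = 7 (D = 2 + 5 = 7)
Q(H, E) = sqrt(E**2 + H**2)
Q(d(D, 15), n(1)) - 36129 = sqrt(((1/6)/1)**2 + (-1*15)**2) - 36129 = sqrt(((1/6)*1)**2 + (-15)**2) - 36129 = sqrt((1/6)**2 + 225) - 36129 = sqrt(1/36 + 225) - 36129 = sqrt(8101/36) - 36129 = sqrt(8101)/6 - 36129 = -36129 + sqrt(8101)/6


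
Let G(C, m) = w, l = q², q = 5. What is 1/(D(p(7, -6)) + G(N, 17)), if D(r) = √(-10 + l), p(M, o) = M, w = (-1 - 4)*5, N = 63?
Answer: -5/122 - √15/610 ≈ -0.047333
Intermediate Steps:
l = 25 (l = 5² = 25)
w = -25 (w = -5*5 = -25)
D(r) = √15 (D(r) = √(-10 + 25) = √15)
G(C, m) = -25
1/(D(p(7, -6)) + G(N, 17)) = 1/(√15 - 25) = 1/(-25 + √15)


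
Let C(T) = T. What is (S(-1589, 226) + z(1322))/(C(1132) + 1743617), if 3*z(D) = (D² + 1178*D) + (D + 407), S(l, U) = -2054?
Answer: 1100189/1744749 ≈ 0.63057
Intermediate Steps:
z(D) = 407/3 + 393*D + D²/3 (z(D) = ((D² + 1178*D) + (D + 407))/3 = ((D² + 1178*D) + (407 + D))/3 = (407 + D² + 1179*D)/3 = 407/3 + 393*D + D²/3)
(S(-1589, 226) + z(1322))/(C(1132) + 1743617) = (-2054 + (407/3 + 393*1322 + (⅓)*1322²))/(1132 + 1743617) = (-2054 + (407/3 + 519546 + (⅓)*1747684))/1744749 = (-2054 + (407/3 + 519546 + 1747684/3))*(1/1744749) = (-2054 + 1102243)*(1/1744749) = 1100189*(1/1744749) = 1100189/1744749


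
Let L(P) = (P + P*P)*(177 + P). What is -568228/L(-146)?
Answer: -284114/328135 ≈ -0.86584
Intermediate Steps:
L(P) = (177 + P)*(P + P²) (L(P) = (P + P²)*(177 + P) = (177 + P)*(P + P²))
-568228/L(-146) = -568228*(-1/(146*(177 + (-146)² + 178*(-146)))) = -568228*(-1/(146*(177 + 21316 - 25988))) = -568228/((-146*(-4495))) = -568228/656270 = -568228*1/656270 = -284114/328135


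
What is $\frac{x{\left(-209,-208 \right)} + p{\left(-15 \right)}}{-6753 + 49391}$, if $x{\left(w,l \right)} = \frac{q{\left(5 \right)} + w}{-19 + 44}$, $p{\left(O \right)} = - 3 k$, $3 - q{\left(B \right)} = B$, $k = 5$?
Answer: $- \frac{293}{532975} \approx -0.00054974$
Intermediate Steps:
$q{\left(B \right)} = 3 - B$
$p{\left(O \right)} = -15$ ($p{\left(O \right)} = \left(-3\right) 5 = -15$)
$x{\left(w,l \right)} = - \frac{2}{25} + \frac{w}{25}$ ($x{\left(w,l \right)} = \frac{\left(3 - 5\right) + w}{-19 + 44} = \frac{\left(3 - 5\right) + w}{25} = \left(-2 + w\right) \frac{1}{25} = - \frac{2}{25} + \frac{w}{25}$)
$\frac{x{\left(-209,-208 \right)} + p{\left(-15 \right)}}{-6753 + 49391} = \frac{\left(- \frac{2}{25} + \frac{1}{25} \left(-209\right)\right) - 15}{-6753 + 49391} = \frac{\left(- \frac{2}{25} - \frac{209}{25}\right) - 15}{42638} = \left(- \frac{211}{25} - 15\right) \frac{1}{42638} = \left(- \frac{586}{25}\right) \frac{1}{42638} = - \frac{293}{532975}$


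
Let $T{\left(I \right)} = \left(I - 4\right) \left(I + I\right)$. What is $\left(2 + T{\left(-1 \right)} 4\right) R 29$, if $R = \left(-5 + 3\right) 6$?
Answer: $-14616$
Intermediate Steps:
$R = -12$ ($R = \left(-2\right) 6 = -12$)
$T{\left(I \right)} = 2 I \left(-4 + I\right)$ ($T{\left(I \right)} = \left(-4 + I\right) 2 I = 2 I \left(-4 + I\right)$)
$\left(2 + T{\left(-1 \right)} 4\right) R 29 = \left(2 + 2 \left(-1\right) \left(-4 - 1\right) 4\right) \left(-12\right) 29 = \left(2 + 2 \left(-1\right) \left(-5\right) 4\right) \left(-12\right) 29 = \left(2 + 10 \cdot 4\right) \left(-12\right) 29 = \left(2 + 40\right) \left(-12\right) 29 = 42 \left(-12\right) 29 = \left(-504\right) 29 = -14616$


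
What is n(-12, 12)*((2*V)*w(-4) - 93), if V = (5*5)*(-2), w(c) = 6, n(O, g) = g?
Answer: -8316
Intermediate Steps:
V = -50 (V = 25*(-2) = -50)
n(-12, 12)*((2*V)*w(-4) - 93) = 12*((2*(-50))*6 - 93) = 12*(-100*6 - 93) = 12*(-600 - 93) = 12*(-693) = -8316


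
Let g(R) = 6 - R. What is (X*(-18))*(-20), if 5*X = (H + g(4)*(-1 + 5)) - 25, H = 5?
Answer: -864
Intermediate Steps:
X = -12/5 (X = ((5 + (6 - 1*4)*(-1 + 5)) - 25)/5 = ((5 + (6 - 4)*4) - 25)/5 = ((5 + 2*4) - 25)/5 = ((5 + 8) - 25)/5 = (13 - 25)/5 = (1/5)*(-12) = -12/5 ≈ -2.4000)
(X*(-18))*(-20) = -12/5*(-18)*(-20) = (216/5)*(-20) = -864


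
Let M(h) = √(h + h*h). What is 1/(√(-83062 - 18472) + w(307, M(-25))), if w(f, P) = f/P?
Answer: 60/(307*√6 + 60*I*√101534) ≈ 0.00012325 - 0.0031334*I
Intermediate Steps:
M(h) = √(h + h²)
1/(√(-83062 - 18472) + w(307, M(-25))) = 1/(√(-83062 - 18472) + 307/(√(-25*(1 - 25)))) = 1/(√(-101534) + 307/(√(-25*(-24)))) = 1/(I*√101534 + 307/(√600)) = 1/(I*√101534 + 307/((10*√6))) = 1/(I*√101534 + 307*(√6/60)) = 1/(I*√101534 + 307*√6/60) = 1/(307*√6/60 + I*√101534)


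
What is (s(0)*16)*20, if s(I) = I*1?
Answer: 0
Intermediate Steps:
s(I) = I
(s(0)*16)*20 = (0*16)*20 = 0*20 = 0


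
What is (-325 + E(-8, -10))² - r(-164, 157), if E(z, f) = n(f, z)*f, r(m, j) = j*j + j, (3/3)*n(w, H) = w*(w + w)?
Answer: 5380819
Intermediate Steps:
n(w, H) = 2*w² (n(w, H) = w*(w + w) = w*(2*w) = 2*w²)
r(m, j) = j + j² (r(m, j) = j² + j = j + j²)
E(z, f) = 2*f³ (E(z, f) = (2*f²)*f = 2*f³)
(-325 + E(-8, -10))² - r(-164, 157) = (-325 + 2*(-10)³)² - 157*(1 + 157) = (-325 + 2*(-1000))² - 157*158 = (-325 - 2000)² - 1*24806 = (-2325)² - 24806 = 5405625 - 24806 = 5380819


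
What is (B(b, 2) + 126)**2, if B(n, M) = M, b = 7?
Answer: 16384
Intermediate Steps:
(B(b, 2) + 126)**2 = (2 + 126)**2 = 128**2 = 16384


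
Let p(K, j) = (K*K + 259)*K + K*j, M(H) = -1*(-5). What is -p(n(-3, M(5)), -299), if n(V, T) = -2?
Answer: -72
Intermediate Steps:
M(H) = 5
p(K, j) = K*j + K*(259 + K²) (p(K, j) = (K² + 259)*K + K*j = (259 + K²)*K + K*j = K*(259 + K²) + K*j = K*j + K*(259 + K²))
-p(n(-3, M(5)), -299) = -(-2)*(259 - 299 + (-2)²) = -(-2)*(259 - 299 + 4) = -(-2)*(-36) = -1*72 = -72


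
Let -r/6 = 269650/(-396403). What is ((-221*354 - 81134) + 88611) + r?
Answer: -28046669171/396403 ≈ -70753.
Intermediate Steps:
r = 1617900/396403 (r = -1617900/(-396403) = -1617900*(-1)/396403 = -6*(-269650/396403) = 1617900/396403 ≈ 4.0815)
((-221*354 - 81134) + 88611) + r = ((-221*354 - 81134) + 88611) + 1617900/396403 = ((-78234 - 81134) + 88611) + 1617900/396403 = (-159368 + 88611) + 1617900/396403 = -70757 + 1617900/396403 = -28046669171/396403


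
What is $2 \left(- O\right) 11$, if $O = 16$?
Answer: $-352$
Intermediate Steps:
$2 \left(- O\right) 11 = 2 \left(\left(-1\right) 16\right) 11 = 2 \left(-16\right) 11 = \left(-32\right) 11 = -352$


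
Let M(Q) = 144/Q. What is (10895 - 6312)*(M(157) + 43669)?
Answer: 31421859191/157 ≈ 2.0014e+8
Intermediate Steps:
(10895 - 6312)*(M(157) + 43669) = (10895 - 6312)*(144/157 + 43669) = 4583*(144*(1/157) + 43669) = 4583*(144/157 + 43669) = 4583*(6856177/157) = 31421859191/157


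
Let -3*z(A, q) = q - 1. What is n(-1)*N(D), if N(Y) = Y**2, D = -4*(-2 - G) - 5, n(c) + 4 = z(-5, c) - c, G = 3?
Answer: -525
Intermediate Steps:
z(A, q) = 1/3 - q/3 (z(A, q) = -(q - 1)/3 = -(-1 + q)/3 = 1/3 - q/3)
n(c) = -11/3 - 4*c/3 (n(c) = -4 + ((1/3 - c/3) - c) = -4 + (1/3 - 4*c/3) = -11/3 - 4*c/3)
D = 15 (D = -4*(-2 - 1*3) - 5 = -4*(-2 - 3) - 5 = -4*(-5) - 5 = 20 - 5 = 15)
n(-1)*N(D) = (-11/3 - 4/3*(-1))*15**2 = (-11/3 + 4/3)*225 = -7/3*225 = -525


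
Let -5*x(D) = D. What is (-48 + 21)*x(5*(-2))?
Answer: -54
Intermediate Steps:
x(D) = -D/5
(-48 + 21)*x(5*(-2)) = (-48 + 21)*(-(-2)) = -(-27)*(-10)/5 = -27*2 = -54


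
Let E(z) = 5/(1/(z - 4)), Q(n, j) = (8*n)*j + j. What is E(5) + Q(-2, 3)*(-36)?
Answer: 1625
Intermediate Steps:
Q(n, j) = j + 8*j*n (Q(n, j) = 8*j*n + j = j + 8*j*n)
E(z) = -20 + 5*z (E(z) = 5/(1/(-4 + z)) = 5*(-4 + z) = -20 + 5*z)
E(5) + Q(-2, 3)*(-36) = (-20 + 5*5) + (3*(1 + 8*(-2)))*(-36) = (-20 + 25) + (3*(1 - 16))*(-36) = 5 + (3*(-15))*(-36) = 5 - 45*(-36) = 5 + 1620 = 1625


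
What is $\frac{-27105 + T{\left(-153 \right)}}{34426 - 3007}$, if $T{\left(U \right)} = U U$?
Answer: $- \frac{1232}{10473} \approx -0.11764$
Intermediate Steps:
$T{\left(U \right)} = U^{2}$
$\frac{-27105 + T{\left(-153 \right)}}{34426 - 3007} = \frac{-27105 + \left(-153\right)^{2}}{34426 - 3007} = \frac{-27105 + 23409}{31419} = \left(-3696\right) \frac{1}{31419} = - \frac{1232}{10473}$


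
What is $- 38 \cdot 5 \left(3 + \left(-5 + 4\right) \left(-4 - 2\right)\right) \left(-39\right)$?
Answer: $66690$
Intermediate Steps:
$- 38 \cdot 5 \left(3 + \left(-5 + 4\right) \left(-4 - 2\right)\right) \left(-39\right) = - 38 \cdot 5 \left(3 - -6\right) \left(-39\right) = - 38 \cdot 5 \left(3 + 6\right) \left(-39\right) = - 38 \cdot 5 \cdot 9 \left(-39\right) = \left(-38\right) 45 \left(-39\right) = \left(-1710\right) \left(-39\right) = 66690$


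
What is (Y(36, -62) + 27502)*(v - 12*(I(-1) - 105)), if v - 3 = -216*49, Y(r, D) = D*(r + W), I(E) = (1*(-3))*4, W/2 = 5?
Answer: -226213050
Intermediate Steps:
W = 10 (W = 2*5 = 10)
I(E) = -12 (I(E) = -3*4 = -12)
Y(r, D) = D*(10 + r) (Y(r, D) = D*(r + 10) = D*(10 + r))
v = -10581 (v = 3 - 216*49 = 3 - 10584 = -10581)
(Y(36, -62) + 27502)*(v - 12*(I(-1) - 105)) = (-62*(10 + 36) + 27502)*(-10581 - 12*(-12 - 105)) = (-62*46 + 27502)*(-10581 - 12*(-117)) = (-2852 + 27502)*(-10581 + 1404) = 24650*(-9177) = -226213050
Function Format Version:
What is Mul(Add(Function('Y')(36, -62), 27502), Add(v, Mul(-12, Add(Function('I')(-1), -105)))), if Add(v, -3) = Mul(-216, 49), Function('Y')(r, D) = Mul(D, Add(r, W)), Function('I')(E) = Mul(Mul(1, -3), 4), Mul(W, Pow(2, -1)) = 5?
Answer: -226213050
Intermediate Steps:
W = 10 (W = Mul(2, 5) = 10)
Function('I')(E) = -12 (Function('I')(E) = Mul(-3, 4) = -12)
Function('Y')(r, D) = Mul(D, Add(10, r)) (Function('Y')(r, D) = Mul(D, Add(r, 10)) = Mul(D, Add(10, r)))
v = -10581 (v = Add(3, Mul(-216, 49)) = Add(3, -10584) = -10581)
Mul(Add(Function('Y')(36, -62), 27502), Add(v, Mul(-12, Add(Function('I')(-1), -105)))) = Mul(Add(Mul(-62, Add(10, 36)), 27502), Add(-10581, Mul(-12, Add(-12, -105)))) = Mul(Add(Mul(-62, 46), 27502), Add(-10581, Mul(-12, -117))) = Mul(Add(-2852, 27502), Add(-10581, 1404)) = Mul(24650, -9177) = -226213050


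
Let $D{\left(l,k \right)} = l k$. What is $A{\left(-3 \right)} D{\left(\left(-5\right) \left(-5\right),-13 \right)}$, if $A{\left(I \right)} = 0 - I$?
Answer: $-975$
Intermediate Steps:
$D{\left(l,k \right)} = k l$
$A{\left(I \right)} = - I$
$A{\left(-3 \right)} D{\left(\left(-5\right) \left(-5\right),-13 \right)} = \left(-1\right) \left(-3\right) \left(- 13 \left(\left(-5\right) \left(-5\right)\right)\right) = 3 \left(\left(-13\right) 25\right) = 3 \left(-325\right) = -975$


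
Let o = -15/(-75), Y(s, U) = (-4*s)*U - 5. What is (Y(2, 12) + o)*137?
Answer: -69048/5 ≈ -13810.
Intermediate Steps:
Y(s, U) = -5 - 4*U*s (Y(s, U) = -4*U*s - 5 = -5 - 4*U*s)
o = ⅕ (o = -15*(-1/75) = ⅕ ≈ 0.20000)
(Y(2, 12) + o)*137 = ((-5 - 4*12*2) + ⅕)*137 = ((-5 - 96) + ⅕)*137 = (-101 + ⅕)*137 = -504/5*137 = -69048/5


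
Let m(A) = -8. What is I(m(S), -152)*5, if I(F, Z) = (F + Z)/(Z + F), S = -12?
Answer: 5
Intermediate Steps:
I(F, Z) = 1 (I(F, Z) = (F + Z)/(F + Z) = 1)
I(m(S), -152)*5 = 1*5 = 5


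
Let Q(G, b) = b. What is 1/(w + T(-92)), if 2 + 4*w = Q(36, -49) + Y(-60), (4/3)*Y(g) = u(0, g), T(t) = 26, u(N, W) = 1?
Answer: 16/215 ≈ 0.074419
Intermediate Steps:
Y(g) = ¾ (Y(g) = (¾)*1 = ¾)
w = -201/16 (w = -½ + (-49 + ¾)/4 = -½ + (¼)*(-193/4) = -½ - 193/16 = -201/16 ≈ -12.563)
1/(w + T(-92)) = 1/(-201/16 + 26) = 1/(215/16) = 16/215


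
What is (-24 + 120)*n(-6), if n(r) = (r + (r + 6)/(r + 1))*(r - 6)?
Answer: 6912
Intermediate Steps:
n(r) = (-6 + r)*(r + (6 + r)/(1 + r)) (n(r) = (r + (6 + r)/(1 + r))*(-6 + r) = (-6 + r)*(r + (6 + r)/(1 + r)))
(-24 + 120)*n(-6) = (-24 + 120)*((-36 + (-6)³ - 6*(-6) - 4*(-6)²)/(1 - 6)) = 96*((-36 - 216 + 36 - 4*36)/(-5)) = 96*(-(-36 - 216 + 36 - 144)/5) = 96*(-⅕*(-360)) = 96*72 = 6912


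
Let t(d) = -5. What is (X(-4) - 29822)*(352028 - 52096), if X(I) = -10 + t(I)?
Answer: -8949071084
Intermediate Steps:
X(I) = -15 (X(I) = -10 - 5 = -15)
(X(-4) - 29822)*(352028 - 52096) = (-15 - 29822)*(352028 - 52096) = -29837*299932 = -8949071084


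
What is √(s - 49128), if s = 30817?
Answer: I*√18311 ≈ 135.32*I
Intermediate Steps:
√(s - 49128) = √(30817 - 49128) = √(-18311) = I*√18311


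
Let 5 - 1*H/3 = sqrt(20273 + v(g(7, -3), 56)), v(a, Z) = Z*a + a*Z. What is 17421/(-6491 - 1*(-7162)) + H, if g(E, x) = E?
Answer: 27486/671 - 3*sqrt(21057) ≈ -394.37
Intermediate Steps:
v(a, Z) = 2*Z*a (v(a, Z) = Z*a + Z*a = 2*Z*a)
H = 15 - 3*sqrt(21057) (H = 15 - 3*sqrt(20273 + 2*56*7) = 15 - 3*sqrt(20273 + 784) = 15 - 3*sqrt(21057) ≈ -420.33)
17421/(-6491 - 1*(-7162)) + H = 17421/(-6491 - 1*(-7162)) + (15 - 3*sqrt(21057)) = 17421/(-6491 + 7162) + (15 - 3*sqrt(21057)) = 17421/671 + (15 - 3*sqrt(21057)) = 27486/671 - 3*sqrt(21057)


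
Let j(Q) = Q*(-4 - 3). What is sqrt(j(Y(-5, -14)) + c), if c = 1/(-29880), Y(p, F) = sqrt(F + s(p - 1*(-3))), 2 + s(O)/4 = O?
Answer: sqrt(-830 - 173602800*I*sqrt(30))/4980 ≈ 4.3784 - 4.3784*I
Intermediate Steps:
s(O) = -8 + 4*O
Y(p, F) = sqrt(4 + F + 4*p) (Y(p, F) = sqrt(F + (-8 + 4*(p - 1*(-3)))) = sqrt(F + (-8 + 4*(p + 3))) = sqrt(F + (-8 + 4*(3 + p))) = sqrt(F + (-8 + (12 + 4*p))) = sqrt(F + (4 + 4*p)) = sqrt(4 + F + 4*p))
j(Q) = -7*Q (j(Q) = Q*(-7) = -7*Q)
c = -1/29880 ≈ -3.3467e-5
sqrt(j(Y(-5, -14)) + c) = sqrt(-7*sqrt(4 - 14 + 4*(-5)) - 1/29880) = sqrt(-7*sqrt(4 - 14 - 20) - 1/29880) = sqrt(-7*I*sqrt(30) - 1/29880) = sqrt(-1/29880 - 7*I*sqrt(30))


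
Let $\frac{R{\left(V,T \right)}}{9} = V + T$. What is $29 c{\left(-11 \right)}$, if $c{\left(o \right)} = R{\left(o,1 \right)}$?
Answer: $-2610$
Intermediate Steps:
$R{\left(V,T \right)} = 9 T + 9 V$ ($R{\left(V,T \right)} = 9 \left(V + T\right) = 9 \left(T + V\right) = 9 T + 9 V$)
$c{\left(o \right)} = 9 + 9 o$ ($c{\left(o \right)} = 9 \cdot 1 + 9 o = 9 + 9 o$)
$29 c{\left(-11 \right)} = 29 \left(9 + 9 \left(-11\right)\right) = 29 \left(9 - 99\right) = 29 \left(-90\right) = -2610$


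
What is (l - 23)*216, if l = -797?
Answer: -177120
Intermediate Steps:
(l - 23)*216 = (-797 - 23)*216 = -820*216 = -177120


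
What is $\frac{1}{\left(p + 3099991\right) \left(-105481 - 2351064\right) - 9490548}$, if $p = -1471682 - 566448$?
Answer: $- \frac{1}{2608518820793} \approx -3.8336 \cdot 10^{-13}$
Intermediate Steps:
$p = -2038130$ ($p = -1471682 - 566448 = -2038130$)
$\frac{1}{\left(p + 3099991\right) \left(-105481 - 2351064\right) - 9490548} = \frac{1}{\left(-2038130 + 3099991\right) \left(-105481 - 2351064\right) - 9490548} = \frac{1}{1061861 \left(-2456545\right) - 9490548} = \frac{1}{-2608509330245 - 9490548} = \frac{1}{-2608518820793} = - \frac{1}{2608518820793}$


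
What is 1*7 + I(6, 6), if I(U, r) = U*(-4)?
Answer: -17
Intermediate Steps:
I(U, r) = -4*U
1*7 + I(6, 6) = 1*7 - 4*6 = 7 - 24 = -17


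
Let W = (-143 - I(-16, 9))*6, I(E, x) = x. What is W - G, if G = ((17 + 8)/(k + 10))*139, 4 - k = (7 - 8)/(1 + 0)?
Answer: -3431/3 ≈ -1143.7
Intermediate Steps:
k = 5 (k = 4 - (7 - 8)/(1 + 0) = 4 - (-1)/1 = 4 - (-1) = 4 - 1*(-1) = 4 + 1 = 5)
W = -912 (W = (-143 - 1*9)*6 = (-143 - 9)*6 = -152*6 = -912)
G = 695/3 (G = ((17 + 8)/(5 + 10))*139 = (25/15)*139 = (25*(1/15))*139 = (5/3)*139 = 695/3 ≈ 231.67)
W - G = -912 - 1*695/3 = -912 - 695/3 = -3431/3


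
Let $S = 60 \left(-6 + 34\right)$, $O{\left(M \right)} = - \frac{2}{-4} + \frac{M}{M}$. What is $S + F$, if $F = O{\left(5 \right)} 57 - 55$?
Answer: $\frac{3421}{2} \approx 1710.5$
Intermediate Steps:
$O{\left(M \right)} = \frac{3}{2}$ ($O{\left(M \right)} = \left(-2\right) \left(- \frac{1}{4}\right) + 1 = \frac{1}{2} + 1 = \frac{3}{2}$)
$S = 1680$ ($S = 60 \cdot 28 = 1680$)
$F = \frac{61}{2}$ ($F = \frac{3}{2} \cdot 57 - 55 = \frac{171}{2} - 55 = \frac{61}{2} \approx 30.5$)
$S + F = 1680 + \frac{61}{2} = \frac{3421}{2}$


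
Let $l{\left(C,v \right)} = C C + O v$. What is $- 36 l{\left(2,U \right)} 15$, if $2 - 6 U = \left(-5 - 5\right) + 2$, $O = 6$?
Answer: $-7560$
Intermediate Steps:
$U = \frac{5}{3}$ ($U = \frac{1}{3} - \frac{\left(-5 - 5\right) + 2}{6} = \frac{1}{3} - \frac{-10 + 2}{6} = \frac{1}{3} - - \frac{4}{3} = \frac{1}{3} + \frac{4}{3} = \frac{5}{3} \approx 1.6667$)
$l{\left(C,v \right)} = C^{2} + 6 v$ ($l{\left(C,v \right)} = C C + 6 v = C^{2} + 6 v$)
$- 36 l{\left(2,U \right)} 15 = - 36 \left(2^{2} + 6 \cdot \frac{5}{3}\right) 15 = - 36 \left(4 + 10\right) 15 = \left(-36\right) 14 \cdot 15 = \left(-504\right) 15 = -7560$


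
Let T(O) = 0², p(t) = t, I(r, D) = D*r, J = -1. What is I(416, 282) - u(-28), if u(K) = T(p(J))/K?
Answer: 117312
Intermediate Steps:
T(O) = 0
u(K) = 0 (u(K) = 0/K = 0)
I(416, 282) - u(-28) = 282*416 - 1*0 = 117312 + 0 = 117312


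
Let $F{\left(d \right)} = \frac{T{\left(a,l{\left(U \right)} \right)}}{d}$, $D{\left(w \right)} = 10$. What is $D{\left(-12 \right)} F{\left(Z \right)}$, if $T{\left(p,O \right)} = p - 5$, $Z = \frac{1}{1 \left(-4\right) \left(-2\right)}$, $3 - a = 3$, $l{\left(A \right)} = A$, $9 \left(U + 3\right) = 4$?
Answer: $-400$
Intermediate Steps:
$U = - \frac{23}{9}$ ($U = -3 + \frac{1}{9} \cdot 4 = -3 + \frac{4}{9} = - \frac{23}{9} \approx -2.5556$)
$a = 0$ ($a = 3 - 3 = 0$)
$Z = \frac{1}{8}$ ($Z = \frac{1}{\left(-4\right) \left(-2\right)} = \frac{1}{8} \approx 0.125$)
$T{\left(p,O \right)} = -5 + p$ ($T{\left(p,O \right)} = p - 5 = -5 + p$)
$F{\left(d \right)} = - \frac{5}{d}$ ($F{\left(d \right)} = \frac{-5 + 0}{d} = - \frac{5}{d}$)
$D{\left(-12 \right)} F{\left(Z \right)} = 10 \left(- 5 \frac{1}{\frac{1}{8}}\right) = 10 \left(\left(-5\right) 8\right) = 10 \left(-40\right) = -400$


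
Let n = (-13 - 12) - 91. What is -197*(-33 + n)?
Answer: 29353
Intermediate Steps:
n = -116 (n = -25 - 91 = -116)
-197*(-33 + n) = -197*(-33 - 116) = -197*(-149) = 29353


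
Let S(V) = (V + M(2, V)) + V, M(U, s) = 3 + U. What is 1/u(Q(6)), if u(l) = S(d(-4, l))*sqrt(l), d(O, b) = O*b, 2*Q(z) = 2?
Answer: -1/3 ≈ -0.33333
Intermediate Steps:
Q(z) = 1 (Q(z) = (1/2)*2 = 1)
S(V) = 5 + 2*V (S(V) = (V + (3 + 2)) + V = (V + 5) + V = (5 + V) + V = 5 + 2*V)
u(l) = sqrt(l)*(5 - 8*l) (u(l) = (5 + 2*(-4*l))*sqrt(l) = (5 - 8*l)*sqrt(l) = sqrt(l)*(5 - 8*l))
1/u(Q(6)) = 1/(sqrt(1)*(5 - 8*1)) = 1/(1*(5 - 8)) = 1/(1*(-3)) = 1/(-3) = -1/3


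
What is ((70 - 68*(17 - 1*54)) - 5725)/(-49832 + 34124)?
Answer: 3139/15708 ≈ 0.19983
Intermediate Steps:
((70 - 68*(17 - 1*54)) - 5725)/(-49832 + 34124) = ((70 - 68*(17 - 54)) - 5725)/(-15708) = ((70 - 68*(-37)) - 5725)*(-1/15708) = ((70 + 2516) - 5725)*(-1/15708) = (2586 - 5725)*(-1/15708) = -3139*(-1/15708) = 3139/15708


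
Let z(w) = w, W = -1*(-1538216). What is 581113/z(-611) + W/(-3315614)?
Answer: -74141778783/77916929 ≈ -951.55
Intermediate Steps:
W = 1538216
581113/z(-611) + W/(-3315614) = 581113/(-611) + 1538216/(-3315614) = 581113*(-1/611) + 1538216*(-1/3315614) = -44701/47 - 769108/1657807 = -74141778783/77916929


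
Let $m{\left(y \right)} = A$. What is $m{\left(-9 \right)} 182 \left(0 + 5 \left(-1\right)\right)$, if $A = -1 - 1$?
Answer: $1820$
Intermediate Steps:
$A = -2$ ($A = -1 - 1 = -2$)
$m{\left(y \right)} = -2$
$m{\left(-9 \right)} 182 \left(0 + 5 \left(-1\right)\right) = \left(-2\right) 182 \left(0 + 5 \left(-1\right)\right) = - 364 \left(0 - 5\right) = \left(-364\right) \left(-5\right) = 1820$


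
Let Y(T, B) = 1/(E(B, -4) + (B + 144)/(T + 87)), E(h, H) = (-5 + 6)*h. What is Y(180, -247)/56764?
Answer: -267/3749375728 ≈ -7.1212e-8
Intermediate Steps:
E(h, H) = h (E(h, H) = 1*h = h)
Y(T, B) = 1/(B + (144 + B)/(87 + T)) (Y(T, B) = 1/(B + (B + 144)/(T + 87)) = 1/(B + (144 + B)/(87 + T)))
Y(180, -247)/56764 = ((87 + 180)/(144 + 88*(-247) - 247*180))/56764 = (267/(144 - 21736 - 44460))*(1/56764) = (267/(-66052))*(1/56764) = -1/66052*267*(1/56764) = -267/66052*1/56764 = -267/3749375728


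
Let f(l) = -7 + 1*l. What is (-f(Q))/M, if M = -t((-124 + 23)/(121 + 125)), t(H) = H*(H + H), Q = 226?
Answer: 6626502/10201 ≈ 649.59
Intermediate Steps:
f(l) = -7 + l
t(H) = 2*H² (t(H) = H*(2*H) = 2*H²)
M = -10201/30258 (M = -2*((-124 + 23)/(121 + 125))² = -2*(-101/246)² = -2*10201/60516 = -1*10201/30258 = -10201/30258 ≈ -0.33713)
(-f(Q))/M = (-(-7 + 226))/(-10201/30258) = -1*219*(-30258/10201) = -219*(-30258/10201) = 6626502/10201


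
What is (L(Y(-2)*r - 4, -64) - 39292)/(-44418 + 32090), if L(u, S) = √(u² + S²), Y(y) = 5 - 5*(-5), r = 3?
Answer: 9823/3082 - 13*√17/6164 ≈ 3.1785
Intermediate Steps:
Y(y) = 30 (Y(y) = 5 + 25 = 30)
L(u, S) = √(S² + u²)
(L(Y(-2)*r - 4, -64) - 39292)/(-44418 + 32090) = (√((-64)² + (30*3 - 4)²) - 39292)/(-44418 + 32090) = (√(4096 + (90 - 4)²) - 39292)/(-12328) = (√(4096 + 86²) - 39292)*(-1/12328) = (√(4096 + 7396) - 39292)*(-1/12328) = (√11492 - 39292)*(-1/12328) = (26*√17 - 39292)*(-1/12328) = (-39292 + 26*√17)*(-1/12328) = 9823/3082 - 13*√17/6164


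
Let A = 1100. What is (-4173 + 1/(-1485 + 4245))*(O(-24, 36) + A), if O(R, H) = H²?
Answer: -6898969921/690 ≈ -9.9985e+6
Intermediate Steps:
(-4173 + 1/(-1485 + 4245))*(O(-24, 36) + A) = (-4173 + 1/(-1485 + 4245))*(36² + 1100) = (-4173 + 1/2760)*(1296 + 1100) = (-4173 + 1/2760)*2396 = -11517479/2760*2396 = -6898969921/690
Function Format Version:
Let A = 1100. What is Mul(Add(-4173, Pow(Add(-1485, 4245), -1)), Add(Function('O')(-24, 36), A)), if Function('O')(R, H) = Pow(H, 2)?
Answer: Rational(-6898969921, 690) ≈ -9.9985e+6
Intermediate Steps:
Mul(Add(-4173, Pow(Add(-1485, 4245), -1)), Add(Function('O')(-24, 36), A)) = Mul(Add(-4173, Pow(Add(-1485, 4245), -1)), Add(Pow(36, 2), 1100)) = Mul(Add(-4173, Pow(2760, -1)), Add(1296, 1100)) = Mul(Add(-4173, Rational(1, 2760)), 2396) = Mul(Rational(-11517479, 2760), 2396) = Rational(-6898969921, 690)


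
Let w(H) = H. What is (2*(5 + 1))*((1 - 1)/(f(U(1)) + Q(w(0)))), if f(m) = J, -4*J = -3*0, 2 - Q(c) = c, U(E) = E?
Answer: 0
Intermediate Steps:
Q(c) = 2 - c
J = 0 (J = -(-3)*0/4 = -¼*0 = 0)
f(m) = 0
(2*(5 + 1))*((1 - 1)/(f(U(1)) + Q(w(0)))) = (2*(5 + 1))*((1 - 1)/(0 + (2 - 1*0))) = (2*6)*(0/(0 + (2 + 0))) = 12*(0/(0 + 2)) = 12*(0/2) = 12*(0*(½)) = 12*0 = 0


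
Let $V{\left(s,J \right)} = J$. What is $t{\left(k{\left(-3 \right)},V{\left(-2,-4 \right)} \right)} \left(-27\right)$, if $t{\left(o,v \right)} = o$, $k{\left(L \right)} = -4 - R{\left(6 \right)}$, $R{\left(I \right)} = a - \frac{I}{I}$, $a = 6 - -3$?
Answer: $324$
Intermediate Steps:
$a = 9$ ($a = 6 + 3 = 9$)
$R{\left(I \right)} = 8$ ($R{\left(I \right)} = 9 - \frac{I}{I} = 9 - 1 = 8$)
$k{\left(L \right)} = -12$ ($k{\left(L \right)} = -4 - 8 = -12$)
$t{\left(k{\left(-3 \right)},V{\left(-2,-4 \right)} \right)} \left(-27\right) = \left(-12\right) \left(-27\right) = 324$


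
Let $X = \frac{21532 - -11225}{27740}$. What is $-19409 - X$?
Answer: $- \frac{538438417}{27740} \approx -19410.0$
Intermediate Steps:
$X = \frac{32757}{27740}$ ($X = \left(21532 + 11225\right) \frac{1}{27740} = 32757 \cdot \frac{1}{27740} = \frac{32757}{27740} \approx 1.1809$)
$-19409 - X = -19409 - \frac{32757}{27740} = - \frac{538438417}{27740}$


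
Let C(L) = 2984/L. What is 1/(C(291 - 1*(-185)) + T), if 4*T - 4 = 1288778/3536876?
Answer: 120253784/885068253 ≈ 0.13587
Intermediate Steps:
T = 7718141/7073752 (T = 1 + (1288778/3536876)/4 = 1 + (1288778*(1/3536876))/4 = 1 + (1/4)*(644389/1768438) = 1 + 644389/7073752 = 7718141/7073752 ≈ 1.0911)
1/(C(291 - 1*(-185)) + T) = 1/(2984/(291 - 1*(-185)) + 7718141/7073752) = 1/(2984/(291 + 185) + 7718141/7073752) = 1/(2984/476 + 7718141/7073752) = 1/(2984*(1/476) + 7718141/7073752) = 1/(746/119 + 7718141/7073752) = 1/(885068253/120253784) = 120253784/885068253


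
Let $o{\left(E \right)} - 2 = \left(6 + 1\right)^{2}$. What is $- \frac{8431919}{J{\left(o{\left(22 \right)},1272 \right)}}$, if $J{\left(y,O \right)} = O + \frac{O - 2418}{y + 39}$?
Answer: $- \frac{126478785}{18889} \approx -6695.9$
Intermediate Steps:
$o{\left(E \right)} = 51$ ($o{\left(E \right)} = 2 + \left(6 + 1\right)^{2} = 2 + 7^{2} = 2 + 49 = 51$)
$J{\left(y,O \right)} = O + \frac{-2418 + O}{39 + y}$
$- \frac{8431919}{J{\left(o{\left(22 \right)},1272 \right)}} = - \frac{8431919}{\frac{1}{39 + 51} \left(-2418 + 40 \cdot 1272 + 1272 \cdot 51\right)} = - \frac{8431919}{\frac{1}{90} \left(-2418 + 50880 + 64872\right)} = - \frac{8431919}{\frac{1}{90} \cdot 113334} = - \frac{8431919}{\frac{18889}{15}} = \left(-8431919\right) \frac{15}{18889} = - \frac{126478785}{18889}$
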